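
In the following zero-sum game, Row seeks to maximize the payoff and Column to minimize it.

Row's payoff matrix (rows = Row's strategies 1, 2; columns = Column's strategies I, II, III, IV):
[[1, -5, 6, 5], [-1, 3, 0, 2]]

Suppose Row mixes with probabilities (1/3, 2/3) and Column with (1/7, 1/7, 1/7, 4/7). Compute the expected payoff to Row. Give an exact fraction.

2

Against (1/7, 1/7, 1/7, 4/7), each row's expected payoff is 1: 22/7; 2: 10/7.
Taking the (1/3, 2/3)-weighted average: (1/3)·(22/7) + (2/3)·(10/7) = 2.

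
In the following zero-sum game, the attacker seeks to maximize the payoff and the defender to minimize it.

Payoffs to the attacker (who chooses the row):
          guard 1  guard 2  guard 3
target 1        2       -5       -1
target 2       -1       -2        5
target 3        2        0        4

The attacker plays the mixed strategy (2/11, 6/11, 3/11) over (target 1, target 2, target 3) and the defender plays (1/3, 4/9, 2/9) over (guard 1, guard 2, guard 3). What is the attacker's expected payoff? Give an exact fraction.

4/99

Against (1/3, 4/9, 2/9), each row's expected payoff is target 1: -16/9; target 2: -1/9; target 3: 14/9.
Taking the (2/11, 6/11, 3/11)-weighted average: (2/11)·(-16/9) + (6/11)·(-1/9) + (3/11)·(14/9) = 4/99.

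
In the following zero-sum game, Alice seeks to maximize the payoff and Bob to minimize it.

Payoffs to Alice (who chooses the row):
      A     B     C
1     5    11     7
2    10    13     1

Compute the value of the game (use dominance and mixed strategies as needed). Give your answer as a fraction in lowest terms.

65/11

Column B is strictly dominated by A for Bob (it gives Alice more in every row).
The remaining 2×2 game on (1, 2) × (A, C) has no saddle point. Let Alice play 1 with probability p; indifference gives 5p + 10(1−p) = 7p + (1−p), so p = 9/11.
Similarly Bob's optimal q on A is 6/11, and the value is 5·(6/11) + (7)·(5/11) = 65/11.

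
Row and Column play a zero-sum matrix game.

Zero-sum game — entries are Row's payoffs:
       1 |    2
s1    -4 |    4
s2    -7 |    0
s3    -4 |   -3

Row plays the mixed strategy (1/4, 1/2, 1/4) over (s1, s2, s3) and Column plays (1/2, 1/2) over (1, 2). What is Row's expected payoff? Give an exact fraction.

-21/8

Against (1/2, 1/2), each row's expected payoff is s1: 0; s2: -7/2; s3: -7/2.
Taking the (1/4, 1/2, 1/4)-weighted average: (1/4)·(0) + (1/2)·(-7/2) + (1/4)·(-7/2) = -21/8.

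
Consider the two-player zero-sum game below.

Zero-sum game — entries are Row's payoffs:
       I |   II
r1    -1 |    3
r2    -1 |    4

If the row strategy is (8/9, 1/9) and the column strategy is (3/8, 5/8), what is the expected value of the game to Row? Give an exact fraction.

Against (3/8, 5/8), each row's expected payoff is r1: 3/2; r2: 17/8.
Taking the (8/9, 1/9)-weighted average: (8/9)·(3/2) + (1/9)·(17/8) = 113/72.

113/72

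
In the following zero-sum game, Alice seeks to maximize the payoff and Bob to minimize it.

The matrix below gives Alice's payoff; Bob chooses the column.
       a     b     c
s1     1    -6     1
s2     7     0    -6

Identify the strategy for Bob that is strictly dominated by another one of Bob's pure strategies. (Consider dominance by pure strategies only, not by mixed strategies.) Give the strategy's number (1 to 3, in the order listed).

1

Bob prefers columns that give Alice less. Compare a with b: -6 < 1, 0 < 7.
So b strictly dominates a for Bob; a is strictly dominated.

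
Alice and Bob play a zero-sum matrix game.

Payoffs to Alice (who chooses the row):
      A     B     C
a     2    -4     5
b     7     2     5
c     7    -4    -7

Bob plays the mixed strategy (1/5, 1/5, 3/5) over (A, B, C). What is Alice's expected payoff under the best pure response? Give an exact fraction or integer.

24/5

a: (2)·(1/5) + (-4)·(1/5) + (5)·(3/5) = 13/5.
b: (7)·(1/5) + (2)·(1/5) + (5)·(3/5) = 24/5.
c: (7)·(1/5) + (-4)·(1/5) + (-7)·(3/5) = -18/5.
The best pure response is b with expected payoff 24/5.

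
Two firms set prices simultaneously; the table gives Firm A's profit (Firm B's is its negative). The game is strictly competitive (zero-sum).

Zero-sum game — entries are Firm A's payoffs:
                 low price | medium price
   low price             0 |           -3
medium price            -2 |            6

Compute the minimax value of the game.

-6/11

Row minima are -3 and -2, so Firm A's maximin is -2; column maxima are 0 and 6, so Firm B's minimax is 0. These differ, so the equilibrium is in mixed strategies.
Let Firm A play low price with probability p. Firm B is indifferent when −2(1−p) = −3p + 6(1−p), giving p = 8/11.
Let Firm B play low price with probability q. Firm A is indifferent when −3(1−q) = −2q + 6(1−q), giving q = 9/11.
The value is 0·(9/11) + (-3)·(2/11) = -6/11.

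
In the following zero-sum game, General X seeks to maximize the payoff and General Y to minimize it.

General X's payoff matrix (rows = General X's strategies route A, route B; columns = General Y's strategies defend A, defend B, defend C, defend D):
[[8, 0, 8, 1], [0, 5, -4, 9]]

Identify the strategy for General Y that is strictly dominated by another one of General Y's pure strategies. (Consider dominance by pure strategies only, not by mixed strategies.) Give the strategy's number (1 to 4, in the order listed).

4

General Y prefers columns that give General X less. Compare defend D with defend B: 0 < 1, 5 < 9.
So defend B strictly dominates defend D for General Y; defend D is strictly dominated.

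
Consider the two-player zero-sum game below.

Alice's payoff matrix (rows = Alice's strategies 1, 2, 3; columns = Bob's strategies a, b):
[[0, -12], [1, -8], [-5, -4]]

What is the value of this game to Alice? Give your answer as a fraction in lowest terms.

-22/5

Row 1 is strictly dominated by row 2, so Alice never plays it.
The remaining 2×2 game on (2, 3) × (a, b) has no saddle point. Let Alice play 2 with probability p; indifference gives p − 5(1−p) = −8p − 4(1−p), so p = 1/10.
Similarly Bob's optimal q on a is 2/5, and the value is 1·(2/5) + (-8)·(3/5) = -22/5.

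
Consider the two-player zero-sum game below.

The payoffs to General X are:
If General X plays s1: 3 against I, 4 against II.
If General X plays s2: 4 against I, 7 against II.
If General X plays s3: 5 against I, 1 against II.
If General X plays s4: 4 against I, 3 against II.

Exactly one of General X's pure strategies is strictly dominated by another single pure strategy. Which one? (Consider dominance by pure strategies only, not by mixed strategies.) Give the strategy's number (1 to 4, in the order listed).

Compare s1 with s2: 4 > 3, 7 > 4.
So s2 strictly dominates s1 for General X; s1 is strictly dominated.

1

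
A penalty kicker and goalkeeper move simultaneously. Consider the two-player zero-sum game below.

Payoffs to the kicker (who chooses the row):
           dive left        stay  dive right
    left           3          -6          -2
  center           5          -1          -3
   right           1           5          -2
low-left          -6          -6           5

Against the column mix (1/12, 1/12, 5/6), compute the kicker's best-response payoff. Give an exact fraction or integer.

19/6

left: (3)·(1/12) + (-6)·(1/12) + (-2)·(5/6) = -23/12.
center: (5)·(1/12) + (-1)·(1/12) + (-3)·(5/6) = -13/6.
right: (1)·(1/12) + (5)·(1/12) + (-2)·(5/6) = -7/6.
low-left: (-6)·(1/12) + (-6)·(1/12) + (5)·(5/6) = 19/6.
The best pure response is low-left with expected payoff 19/6.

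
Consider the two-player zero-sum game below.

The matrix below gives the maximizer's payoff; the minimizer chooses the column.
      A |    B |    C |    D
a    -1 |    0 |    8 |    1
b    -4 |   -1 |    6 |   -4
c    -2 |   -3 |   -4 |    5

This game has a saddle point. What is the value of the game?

-1

Row minima: -1, -4, -4 → the maximizer's maximin is -1.
Column maxima: -1, 0, 8, 5 → the minimizer's minimax is -1.
They coincide at (a, A), so the value is -1.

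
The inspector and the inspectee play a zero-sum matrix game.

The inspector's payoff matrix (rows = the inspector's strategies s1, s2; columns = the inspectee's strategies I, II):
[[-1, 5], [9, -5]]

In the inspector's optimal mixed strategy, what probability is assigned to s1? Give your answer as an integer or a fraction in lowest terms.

Row minima are -1 and -5, so the inspector's maximin is -1; column maxima are 9 and 5, so the inspectee's minimax is 5. These differ, so the equilibrium is in mixed strategies.
Let the inspector play s1 with probability p. The inspectee is indifferent when −p + 9(1−p) = 5p − 5(1−p), giving p = 7/10.

7/10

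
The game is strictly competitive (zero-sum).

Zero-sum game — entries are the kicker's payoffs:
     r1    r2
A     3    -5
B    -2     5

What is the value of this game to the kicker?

1/3

Row minima are -5 and -2, so the kicker's maximin is -2; column maxima are 3 and 5, so the goalkeeper's minimax is 3. These differ, so the equilibrium is in mixed strategies.
Let the kicker play A with probability p. The goalkeeper is indifferent when 3p − 2(1−p) = −5p + 5(1−p), giving p = 7/15.
Let the goalkeeper play r1 with probability q. The kicker is indifferent when 3q − 5(1−q) = −2q + 5(1−q), giving q = 2/3.
The value is 3·(2/3) + (-5)·(1/3) = 1/3.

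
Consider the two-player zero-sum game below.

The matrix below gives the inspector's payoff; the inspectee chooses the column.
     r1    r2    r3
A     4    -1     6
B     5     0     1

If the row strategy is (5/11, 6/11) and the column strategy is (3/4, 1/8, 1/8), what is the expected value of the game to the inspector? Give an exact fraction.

Against (3/4, 1/8, 1/8), each row's expected payoff is A: 29/8; B: 31/8.
Taking the (5/11, 6/11)-weighted average: (5/11)·(29/8) + (6/11)·(31/8) = 331/88.

331/88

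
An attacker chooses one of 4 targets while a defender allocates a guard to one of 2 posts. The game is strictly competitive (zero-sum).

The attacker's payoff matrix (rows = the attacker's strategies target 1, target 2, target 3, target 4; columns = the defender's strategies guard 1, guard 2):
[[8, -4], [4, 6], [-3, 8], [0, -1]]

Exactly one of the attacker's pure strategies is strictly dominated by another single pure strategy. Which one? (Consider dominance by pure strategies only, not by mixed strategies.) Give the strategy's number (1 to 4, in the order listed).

Compare target 4 with target 2: 4 > 0, 6 > -1.
So target 2 strictly dominates target 4 for the attacker; target 4 is strictly dominated.

4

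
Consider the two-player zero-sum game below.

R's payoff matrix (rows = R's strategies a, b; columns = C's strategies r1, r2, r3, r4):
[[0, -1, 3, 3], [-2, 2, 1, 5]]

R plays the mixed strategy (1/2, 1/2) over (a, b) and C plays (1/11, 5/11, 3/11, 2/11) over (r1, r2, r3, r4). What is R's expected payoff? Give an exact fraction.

31/22

Against (1/11, 5/11, 3/11, 2/11), each row's expected payoff is a: 10/11; b: 21/11.
Taking the (1/2, 1/2)-weighted average: (1/2)·(10/11) + (1/2)·(21/11) = 31/22.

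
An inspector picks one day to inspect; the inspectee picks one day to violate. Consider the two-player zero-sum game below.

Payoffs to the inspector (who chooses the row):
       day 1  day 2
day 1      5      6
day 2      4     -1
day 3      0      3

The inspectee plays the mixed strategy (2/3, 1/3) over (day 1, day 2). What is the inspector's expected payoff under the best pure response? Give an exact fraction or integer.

16/3

day 1: (5)·(2/3) + (6)·(1/3) = 16/3.
day 2: (4)·(2/3) + (-1)·(1/3) = 7/3.
day 3: (0)·(2/3) + (3)·(1/3) = 1.
The best pure response is day 1 with expected payoff 16/3.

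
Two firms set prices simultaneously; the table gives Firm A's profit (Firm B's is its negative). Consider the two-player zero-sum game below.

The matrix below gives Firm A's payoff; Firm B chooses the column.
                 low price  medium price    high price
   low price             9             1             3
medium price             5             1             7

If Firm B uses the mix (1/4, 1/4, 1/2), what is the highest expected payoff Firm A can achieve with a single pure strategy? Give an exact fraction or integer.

5

low price: (9)·(1/4) + (1)·(1/4) + (3)·(1/2) = 4.
medium price: (5)·(1/4) + (1)·(1/4) + (7)·(1/2) = 5.
The best pure response is medium price with expected payoff 5.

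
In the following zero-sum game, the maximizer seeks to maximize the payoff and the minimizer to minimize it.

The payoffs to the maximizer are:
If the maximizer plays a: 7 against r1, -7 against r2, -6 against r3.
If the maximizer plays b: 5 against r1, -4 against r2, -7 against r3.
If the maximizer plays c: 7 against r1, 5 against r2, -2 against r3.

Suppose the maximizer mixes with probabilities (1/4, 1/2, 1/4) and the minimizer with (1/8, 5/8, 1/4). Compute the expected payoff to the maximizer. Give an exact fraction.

Against (1/8, 5/8, 1/4), each row's expected payoff is a: -5; b: -29/8; c: 7/2.
Taking the (1/4, 1/2, 1/4)-weighted average: (1/4)·(-5) + (1/2)·(-29/8) + (1/4)·(7/2) = -35/16.

-35/16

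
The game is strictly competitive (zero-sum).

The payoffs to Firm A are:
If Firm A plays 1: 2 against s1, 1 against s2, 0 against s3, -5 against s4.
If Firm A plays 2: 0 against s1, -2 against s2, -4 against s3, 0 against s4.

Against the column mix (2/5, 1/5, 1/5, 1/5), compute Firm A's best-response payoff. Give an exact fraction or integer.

1: (2)·(2/5) + (1)·(1/5) + (0)·(1/5) + (-5)·(1/5) = 0.
2: (0)·(2/5) + (-2)·(1/5) + (-4)·(1/5) + (0)·(1/5) = -6/5.
The best pure response is 1 with expected payoff 0.

0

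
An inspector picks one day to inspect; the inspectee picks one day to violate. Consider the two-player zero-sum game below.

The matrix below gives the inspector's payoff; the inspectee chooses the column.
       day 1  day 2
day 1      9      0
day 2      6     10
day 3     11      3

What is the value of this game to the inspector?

Row day 1 is strictly dominated by row day 3, so the inspector never plays it.
The remaining 2×2 game on (day 2, day 3) × (day 1, day 2) has no saddle point. Let the inspector play day 2 with probability p; indifference gives 6p + 11(1−p) = 10p + 3(1−p), so p = 2/3.
Similarly the inspectee's optimal q on day 1 is 7/12, and the value is 6·(7/12) + (10)·(5/12) = 23/3.

23/3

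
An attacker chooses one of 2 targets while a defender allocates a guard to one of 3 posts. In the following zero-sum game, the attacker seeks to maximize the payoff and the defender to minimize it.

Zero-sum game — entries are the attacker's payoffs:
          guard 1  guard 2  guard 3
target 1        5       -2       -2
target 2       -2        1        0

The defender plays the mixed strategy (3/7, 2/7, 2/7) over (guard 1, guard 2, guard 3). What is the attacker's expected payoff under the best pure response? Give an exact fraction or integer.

1

target 1: (5)·(3/7) + (-2)·(2/7) + (-2)·(2/7) = 1.
target 2: (-2)·(3/7) + (1)·(2/7) + (0)·(2/7) = -4/7.
The best pure response is target 1 with expected payoff 1.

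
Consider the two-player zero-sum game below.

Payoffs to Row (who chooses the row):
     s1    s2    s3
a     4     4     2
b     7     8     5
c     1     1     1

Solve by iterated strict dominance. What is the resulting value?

5

Row c is strictly dominated by row a (4>1, 4>1, 2>1); eliminate c.
Column s2 is strictly dominated by s3 for Column (2<4, 5<8); eliminate s2.
Row a is strictly dominated by row b (7>4, 5>2); eliminate a.
Column s1 is strictly dominated by s3 for Column (5<7); eliminate s1.
Only (b, s3) remains, with payoff 5.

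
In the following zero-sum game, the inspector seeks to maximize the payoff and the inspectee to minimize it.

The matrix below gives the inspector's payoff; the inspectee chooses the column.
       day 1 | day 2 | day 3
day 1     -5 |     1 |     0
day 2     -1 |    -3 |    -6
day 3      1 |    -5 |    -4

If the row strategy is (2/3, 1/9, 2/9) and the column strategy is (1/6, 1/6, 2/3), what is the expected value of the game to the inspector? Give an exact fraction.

Against (1/6, 1/6, 2/3), each row's expected payoff is day 1: -2/3; day 2: -14/3; day 3: -10/3.
Taking the (2/3, 1/9, 2/9)-weighted average: (2/3)·(-2/3) + (1/9)·(-14/3) + (2/9)·(-10/3) = -46/27.

-46/27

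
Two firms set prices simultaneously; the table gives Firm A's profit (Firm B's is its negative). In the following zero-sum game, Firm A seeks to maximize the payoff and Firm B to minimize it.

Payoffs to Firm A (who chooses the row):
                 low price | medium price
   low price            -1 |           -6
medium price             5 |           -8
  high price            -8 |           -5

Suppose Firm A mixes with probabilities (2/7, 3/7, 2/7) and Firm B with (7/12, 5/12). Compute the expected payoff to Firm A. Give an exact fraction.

-251/84

Against (7/12, 5/12), each row's expected payoff is low price: -37/12; medium price: -5/12; high price: -27/4.
Taking the (2/7, 3/7, 2/7)-weighted average: (2/7)·(-37/12) + (3/7)·(-5/12) + (2/7)·(-27/4) = -251/84.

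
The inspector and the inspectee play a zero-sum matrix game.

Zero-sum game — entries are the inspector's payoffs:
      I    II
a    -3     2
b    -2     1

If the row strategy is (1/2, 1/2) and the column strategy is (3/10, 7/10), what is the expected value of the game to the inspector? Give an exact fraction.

Against (3/10, 7/10), each row's expected payoff is a: 1/2; b: 1/10.
Taking the (1/2, 1/2)-weighted average: (1/2)·(1/2) + (1/2)·(1/10) = 3/10.

3/10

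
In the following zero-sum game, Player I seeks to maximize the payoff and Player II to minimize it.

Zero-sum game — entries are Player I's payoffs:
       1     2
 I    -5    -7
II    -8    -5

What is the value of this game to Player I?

Row minima are -7 and -8, so Player I's maximin is -7; column maxima are -5 and -5, so Player II's minimax is -5. These differ, so the equilibrium is in mixed strategies.
Let Player I play I with probability p. Player II is indifferent when −5p − 8(1−p) = −7p − 5(1−p), giving p = 3/5.
Let Player II play 1 with probability q. Player I is indifferent when −5q − 7(1−q) = −8q − 5(1−q), giving q = 2/5.
The value is -5·(2/5) + (-7)·(3/5) = -31/5.

-31/5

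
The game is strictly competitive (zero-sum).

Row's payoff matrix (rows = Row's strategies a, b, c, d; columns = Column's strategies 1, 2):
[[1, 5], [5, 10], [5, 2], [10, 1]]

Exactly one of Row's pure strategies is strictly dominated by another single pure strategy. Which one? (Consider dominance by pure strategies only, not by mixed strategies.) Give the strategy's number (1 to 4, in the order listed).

Compare a with b: 5 > 1, 10 > 5.
So b strictly dominates a for Row; a is strictly dominated.

1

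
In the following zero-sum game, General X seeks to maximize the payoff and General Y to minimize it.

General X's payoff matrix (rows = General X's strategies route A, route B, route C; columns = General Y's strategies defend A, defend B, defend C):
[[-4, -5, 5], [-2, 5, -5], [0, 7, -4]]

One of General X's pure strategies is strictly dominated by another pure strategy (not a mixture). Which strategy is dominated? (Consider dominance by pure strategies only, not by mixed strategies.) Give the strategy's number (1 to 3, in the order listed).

2

Compare route B with route C: 0 > -2, 7 > 5, -4 > -5.
So route C strictly dominates route B for General X; route B is strictly dominated.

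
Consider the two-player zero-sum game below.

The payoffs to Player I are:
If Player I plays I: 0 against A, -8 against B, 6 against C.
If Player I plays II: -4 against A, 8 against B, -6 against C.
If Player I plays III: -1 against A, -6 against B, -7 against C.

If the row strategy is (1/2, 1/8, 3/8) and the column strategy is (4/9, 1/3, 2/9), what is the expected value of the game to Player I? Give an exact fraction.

-20/9

Against (4/9, 1/3, 2/9), each row's expected payoff is I: -4/3; II: -4/9; III: -4.
Taking the (1/2, 1/8, 3/8)-weighted average: (1/2)·(-4/3) + (1/8)·(-4/9) + (3/8)·(-4) = -20/9.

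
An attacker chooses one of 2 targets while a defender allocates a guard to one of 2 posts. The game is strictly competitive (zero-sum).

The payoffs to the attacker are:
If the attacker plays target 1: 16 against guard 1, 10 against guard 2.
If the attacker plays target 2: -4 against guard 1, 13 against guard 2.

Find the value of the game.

Row minima are 10 and -4, so the attacker's maximin is 10; column maxima are 16 and 13, so the defender's minimax is 13. These differ, so the equilibrium is in mixed strategies.
Let the attacker play target 1 with probability p. The defender is indifferent when 16p − 4(1−p) = 10p + 13(1−p), giving p = 17/23.
Let the defender play guard 1 with probability q. The attacker is indifferent when 16q + 10(1−q) = −4q + 13(1−q), giving q = 3/23.
The value is 16·(3/23) + (10)·(20/23) = 248/23.

248/23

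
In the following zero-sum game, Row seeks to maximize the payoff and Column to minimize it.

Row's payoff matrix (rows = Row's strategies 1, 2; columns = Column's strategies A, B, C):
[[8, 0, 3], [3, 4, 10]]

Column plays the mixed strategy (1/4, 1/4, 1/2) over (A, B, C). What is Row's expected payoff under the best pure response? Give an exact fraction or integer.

1: (8)·(1/4) + (0)·(1/4) + (3)·(1/2) = 7/2.
2: (3)·(1/4) + (4)·(1/4) + (10)·(1/2) = 27/4.
The best pure response is 2 with expected payoff 27/4.

27/4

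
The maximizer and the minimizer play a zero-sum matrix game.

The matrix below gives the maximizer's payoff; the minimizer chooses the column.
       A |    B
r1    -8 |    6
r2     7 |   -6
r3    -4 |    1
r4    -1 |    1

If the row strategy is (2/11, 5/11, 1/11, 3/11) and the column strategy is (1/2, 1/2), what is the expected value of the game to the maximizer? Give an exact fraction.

Against (1/2, 1/2), each row's expected payoff is r1: -1; r2: 1/2; r3: -3/2; r4: 0.
Taking the (2/11, 5/11, 1/11, 3/11)-weighted average: (2/11)·(-1) + (5/11)·(1/2) + (1/11)·(-3/2) + (3/11)·(0) = -1/11.

-1/11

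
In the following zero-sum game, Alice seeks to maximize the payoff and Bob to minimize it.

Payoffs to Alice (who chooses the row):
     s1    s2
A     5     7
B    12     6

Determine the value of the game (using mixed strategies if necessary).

Row minima are 5 and 6, so Alice's maximin is 6; column maxima are 12 and 7, so Bob's minimax is 7. These differ, so the equilibrium is in mixed strategies.
Let Alice play A with probability p. Bob is indifferent when 5p + 12(1−p) = 7p + 6(1−p), giving p = 3/4.
Let Bob play s1 with probability q. Alice is indifferent when 5q + 7(1−q) = 12q + 6(1−q), giving q = 1/8.
The value is 5·(1/8) + (7)·(7/8) = 27/4.

27/4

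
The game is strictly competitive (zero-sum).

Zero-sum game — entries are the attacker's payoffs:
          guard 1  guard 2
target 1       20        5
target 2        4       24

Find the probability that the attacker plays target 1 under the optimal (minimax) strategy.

4/7

Row minima are 5 and 4, so the attacker's maximin is 5; column maxima are 20 and 24, so the defender's minimax is 20. These differ, so the equilibrium is in mixed strategies.
Let the attacker play target 1 with probability p. The defender is indifferent when 20p + 4(1−p) = 5p + 24(1−p), giving p = 4/7.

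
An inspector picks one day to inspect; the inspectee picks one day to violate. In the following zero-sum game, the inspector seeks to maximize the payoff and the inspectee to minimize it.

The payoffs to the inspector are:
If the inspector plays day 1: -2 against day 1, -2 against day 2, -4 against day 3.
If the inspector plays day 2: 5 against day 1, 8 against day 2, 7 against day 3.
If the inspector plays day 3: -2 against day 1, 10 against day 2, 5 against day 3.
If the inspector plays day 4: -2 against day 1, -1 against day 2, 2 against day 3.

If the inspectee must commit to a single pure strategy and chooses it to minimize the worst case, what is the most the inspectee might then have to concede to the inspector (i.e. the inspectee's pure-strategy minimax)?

5

The worst case (largest entry) in each column is day 1: 5, day 2: 10, day 3: 7.
The best (smallest) of these is 5.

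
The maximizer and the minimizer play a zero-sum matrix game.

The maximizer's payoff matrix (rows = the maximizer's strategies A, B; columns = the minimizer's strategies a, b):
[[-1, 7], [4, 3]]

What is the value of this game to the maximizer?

Row minima are -1 and 3, so the maximizer's maximin is 3; column maxima are 4 and 7, so the minimizer's minimax is 4. These differ, so the equilibrium is in mixed strategies.
Let the maximizer play A with probability p. The minimizer is indifferent when −p + 4(1−p) = 7p + 3(1−p), giving p = 1/9.
Let the minimizer play a with probability q. The maximizer is indifferent when −q + 7(1−q) = 4q + 3(1−q), giving q = 4/9.
The value is -1·(4/9) + (7)·(5/9) = 31/9.

31/9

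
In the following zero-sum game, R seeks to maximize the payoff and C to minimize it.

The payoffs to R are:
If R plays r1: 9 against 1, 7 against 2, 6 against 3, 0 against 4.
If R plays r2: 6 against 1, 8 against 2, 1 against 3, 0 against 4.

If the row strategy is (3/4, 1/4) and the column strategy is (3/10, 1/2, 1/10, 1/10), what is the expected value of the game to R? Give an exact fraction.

263/40

Against (3/10, 1/2, 1/10, 1/10), each row's expected payoff is r1: 34/5; r2: 59/10.
Taking the (3/4, 1/4)-weighted average: (3/4)·(34/5) + (1/4)·(59/10) = 263/40.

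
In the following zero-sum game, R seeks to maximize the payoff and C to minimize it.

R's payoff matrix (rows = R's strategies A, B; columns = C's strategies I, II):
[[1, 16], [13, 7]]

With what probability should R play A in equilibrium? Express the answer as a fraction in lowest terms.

Row minima are 1 and 7, so R's maximin is 7; column maxima are 13 and 16, so C's minimax is 13. These differ, so the equilibrium is in mixed strategies.
Let R play A with probability p. C is indifferent when p + 13(1−p) = 16p + 7(1−p), giving p = 2/7.

2/7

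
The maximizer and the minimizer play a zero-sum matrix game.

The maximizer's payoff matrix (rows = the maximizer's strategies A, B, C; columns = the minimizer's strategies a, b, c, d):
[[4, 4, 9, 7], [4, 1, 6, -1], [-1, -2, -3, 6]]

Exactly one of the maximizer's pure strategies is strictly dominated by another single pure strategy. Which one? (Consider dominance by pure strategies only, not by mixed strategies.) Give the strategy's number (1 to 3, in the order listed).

3

Compare C with A: 4 > -1, 4 > -2, 9 > -3, 7 > 6.
So A strictly dominates C for the maximizer; C is strictly dominated.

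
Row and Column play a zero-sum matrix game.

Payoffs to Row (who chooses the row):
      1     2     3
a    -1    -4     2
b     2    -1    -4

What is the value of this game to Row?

-2

Column 1 is strictly dominated by 2 for Column (it gives Row more in every row).
The remaining 2×2 game on (a, b) × (2, 3) has no saddle point. Let Row play a with probability p; indifference gives −4p − (1−p) = 2p − 4(1−p), so p = 1/3.
Similarly Column's optimal q on 2 is 2/3, and the value is -4·(2/3) + (2)·(1/3) = -2.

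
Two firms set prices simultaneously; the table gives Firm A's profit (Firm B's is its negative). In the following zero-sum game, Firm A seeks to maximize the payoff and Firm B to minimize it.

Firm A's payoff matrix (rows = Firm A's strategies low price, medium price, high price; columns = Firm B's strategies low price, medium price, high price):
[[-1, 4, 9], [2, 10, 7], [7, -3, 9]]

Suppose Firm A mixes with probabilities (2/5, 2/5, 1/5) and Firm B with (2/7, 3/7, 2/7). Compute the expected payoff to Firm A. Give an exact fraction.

5

Against (2/7, 3/7, 2/7), each row's expected payoff is low price: 4; medium price: 48/7; high price: 23/7.
Taking the (2/5, 2/5, 1/5)-weighted average: (2/5)·(4) + (2/5)·(48/7) + (1/5)·(23/7) = 5.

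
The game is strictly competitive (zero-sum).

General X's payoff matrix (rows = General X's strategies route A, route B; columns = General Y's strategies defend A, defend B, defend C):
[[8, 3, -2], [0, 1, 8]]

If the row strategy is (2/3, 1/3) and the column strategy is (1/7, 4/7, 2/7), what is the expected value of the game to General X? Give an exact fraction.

Against (1/7, 4/7, 2/7), each row's expected payoff is route A: 16/7; route B: 20/7.
Taking the (2/3, 1/3)-weighted average: (2/3)·(16/7) + (1/3)·(20/7) = 52/21.

52/21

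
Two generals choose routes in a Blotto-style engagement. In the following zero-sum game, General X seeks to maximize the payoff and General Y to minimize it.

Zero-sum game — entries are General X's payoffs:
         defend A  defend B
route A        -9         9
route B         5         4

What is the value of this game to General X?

81/19

Row minima are -9 and 4, so General X's maximin is 4; column maxima are 5 and 9, so General Y's minimax is 5. These differ, so the equilibrium is in mixed strategies.
Let General X play route A with probability p. General Y is indifferent when −9p + 5(1−p) = 9p + 4(1−p), giving p = 1/19.
Let General Y play defend A with probability q. General X is indifferent when −9q + 9(1−q) = 5q + 4(1−q), giving q = 5/19.
The value is -9·(5/19) + (9)·(14/19) = 81/19.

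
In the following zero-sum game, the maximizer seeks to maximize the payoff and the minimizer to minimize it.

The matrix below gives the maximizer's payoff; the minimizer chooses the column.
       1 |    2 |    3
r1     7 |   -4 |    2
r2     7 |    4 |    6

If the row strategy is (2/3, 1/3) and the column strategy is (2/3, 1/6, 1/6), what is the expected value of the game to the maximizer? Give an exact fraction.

5

Against (2/3, 1/6, 1/6), each row's expected payoff is r1: 13/3; r2: 19/3.
Taking the (2/3, 1/3)-weighted average: (2/3)·(13/3) + (1/3)·(19/3) = 5.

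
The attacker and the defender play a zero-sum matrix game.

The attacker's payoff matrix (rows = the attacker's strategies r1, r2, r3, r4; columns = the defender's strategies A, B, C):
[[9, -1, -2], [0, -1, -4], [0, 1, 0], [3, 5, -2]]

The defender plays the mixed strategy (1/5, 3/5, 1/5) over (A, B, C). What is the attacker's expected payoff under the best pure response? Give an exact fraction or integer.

r1: (9)·(1/5) + (-1)·(3/5) + (-2)·(1/5) = 4/5.
r2: (0)·(1/5) + (-1)·(3/5) + (-4)·(1/5) = -7/5.
r3: (0)·(1/5) + (1)·(3/5) + (0)·(1/5) = 3/5.
r4: (3)·(1/5) + (5)·(3/5) + (-2)·(1/5) = 16/5.
The best pure response is r4 with expected payoff 16/5.

16/5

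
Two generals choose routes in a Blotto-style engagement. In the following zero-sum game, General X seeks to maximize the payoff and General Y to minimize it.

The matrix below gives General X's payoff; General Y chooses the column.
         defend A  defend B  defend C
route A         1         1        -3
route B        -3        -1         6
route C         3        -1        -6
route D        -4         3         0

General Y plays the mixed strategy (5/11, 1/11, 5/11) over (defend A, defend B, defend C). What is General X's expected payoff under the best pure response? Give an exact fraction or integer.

route A: (1)·(5/11) + (1)·(1/11) + (-3)·(5/11) = -9/11.
route B: (-3)·(5/11) + (-1)·(1/11) + (6)·(5/11) = 14/11.
route C: (3)·(5/11) + (-1)·(1/11) + (-6)·(5/11) = -16/11.
route D: (-4)·(5/11) + (3)·(1/11) + (0)·(5/11) = -17/11.
The best pure response is route B with expected payoff 14/11.

14/11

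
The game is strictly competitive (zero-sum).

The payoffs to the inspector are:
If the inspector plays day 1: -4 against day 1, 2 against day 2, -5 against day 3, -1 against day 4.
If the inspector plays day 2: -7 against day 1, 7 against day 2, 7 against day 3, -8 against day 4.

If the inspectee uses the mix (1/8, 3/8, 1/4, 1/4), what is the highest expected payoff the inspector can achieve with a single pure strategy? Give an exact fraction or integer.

day 1: (-4)·(1/8) + (2)·(3/8) + (-5)·(1/4) + (-1)·(1/4) = -5/4.
day 2: (-7)·(1/8) + (7)·(3/8) + (7)·(1/4) + (-8)·(1/4) = 3/2.
The best pure response is day 2 with expected payoff 3/2.

3/2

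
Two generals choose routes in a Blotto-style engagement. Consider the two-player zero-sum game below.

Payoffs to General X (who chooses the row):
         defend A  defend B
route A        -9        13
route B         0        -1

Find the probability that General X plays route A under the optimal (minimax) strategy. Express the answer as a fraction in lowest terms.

Row minima are -9 and -1, so General X's maximin is -1; column maxima are 0 and 13, so General Y's minimax is 0. These differ, so the equilibrium is in mixed strategies.
Let General X play route A with probability p. General Y is indifferent when −9p = 13p − (1−p), giving p = 1/23.

1/23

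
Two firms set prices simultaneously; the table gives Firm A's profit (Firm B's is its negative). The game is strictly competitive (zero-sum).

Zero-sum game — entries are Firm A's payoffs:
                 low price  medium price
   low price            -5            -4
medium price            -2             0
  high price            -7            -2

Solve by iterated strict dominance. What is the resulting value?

Row low price is strictly dominated by row medium price (-2>-5, 0>-4); eliminate low price.
Column medium price is strictly dominated by low price for Firm B (-2<0, -7<-2); eliminate medium price.
Row high price is strictly dominated by row medium price (-2>-7); eliminate high price.
Only (medium price, low price) remains, with payoff -2.

-2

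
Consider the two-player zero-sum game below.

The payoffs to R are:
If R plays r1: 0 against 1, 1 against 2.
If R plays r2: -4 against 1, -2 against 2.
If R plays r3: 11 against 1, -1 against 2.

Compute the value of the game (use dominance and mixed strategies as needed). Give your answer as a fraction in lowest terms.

11/13

Row r2 is strictly dominated by row r1, so R never plays it.
The remaining 2×2 game on (r1, r3) × (1, 2) has no saddle point. Let R play r1 with probability p; indifference gives 11(1−p) = p − (1−p), so p = 12/13.
Similarly C's optimal q on 1 is 2/13, and the value is 0·(2/13) + (1)·(11/13) = 11/13.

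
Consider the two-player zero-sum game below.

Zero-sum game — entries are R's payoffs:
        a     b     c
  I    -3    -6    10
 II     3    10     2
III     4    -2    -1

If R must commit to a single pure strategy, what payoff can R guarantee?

The worst-case payoff for each row is I: -6, II: 2, III: -2.
The best of these is 2.

2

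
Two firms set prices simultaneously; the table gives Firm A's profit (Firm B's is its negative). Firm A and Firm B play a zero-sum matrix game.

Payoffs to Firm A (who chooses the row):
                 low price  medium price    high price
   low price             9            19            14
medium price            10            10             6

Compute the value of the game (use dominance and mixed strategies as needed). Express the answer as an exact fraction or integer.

86/9

Column medium price is strictly dominated by high price for Firm B (it gives Firm A more in every row).
The remaining 2×2 game on (low price, medium price) × (low price, high price) has no saddle point. Let Firm A play low price with probability p; indifference gives 9p + 10(1−p) = 14p + 6(1−p), so p = 4/9.
Similarly Firm B's optimal q on low price is 8/9, and the value is 9·(8/9) + (14)·(1/9) = 86/9.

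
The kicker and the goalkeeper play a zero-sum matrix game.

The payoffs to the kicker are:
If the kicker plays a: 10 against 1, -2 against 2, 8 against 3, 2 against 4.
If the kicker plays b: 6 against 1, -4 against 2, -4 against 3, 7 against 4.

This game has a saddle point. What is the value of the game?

Row minima: -2, -4 → the kicker's maximin is -2.
Column maxima: 10, -2, 8, 7 → the goalkeeper's minimax is -2.
They coincide at (a, 2), so the value is -2.

-2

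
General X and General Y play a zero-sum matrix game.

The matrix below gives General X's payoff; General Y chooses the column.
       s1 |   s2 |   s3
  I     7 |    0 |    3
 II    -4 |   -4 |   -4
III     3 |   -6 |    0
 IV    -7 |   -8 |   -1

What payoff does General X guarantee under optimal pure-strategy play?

Row minima: 0, -4, -6, -8 → General X's maximin is 0.
Column maxima: 7, 0, 3 → General Y's minimax is 0.
They coincide at (I, s2), so the value is 0.

0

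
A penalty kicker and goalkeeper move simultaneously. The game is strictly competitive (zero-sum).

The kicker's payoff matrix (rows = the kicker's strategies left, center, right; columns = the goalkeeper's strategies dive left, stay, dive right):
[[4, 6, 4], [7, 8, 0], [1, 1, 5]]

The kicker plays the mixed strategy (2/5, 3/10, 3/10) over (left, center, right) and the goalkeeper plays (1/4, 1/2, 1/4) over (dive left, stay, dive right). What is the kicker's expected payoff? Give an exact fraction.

173/40

Against (1/4, 1/2, 1/4), each row's expected payoff is left: 5; center: 23/4; right: 2.
Taking the (2/5, 3/10, 3/10)-weighted average: (2/5)·(5) + (3/10)·(23/4) + (3/10)·(2) = 173/40.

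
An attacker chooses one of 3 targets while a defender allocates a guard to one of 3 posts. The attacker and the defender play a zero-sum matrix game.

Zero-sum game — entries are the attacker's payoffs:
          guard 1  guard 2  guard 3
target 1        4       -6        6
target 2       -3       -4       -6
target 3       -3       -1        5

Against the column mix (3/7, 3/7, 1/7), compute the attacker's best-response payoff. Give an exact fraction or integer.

0

target 1: (4)·(3/7) + (-6)·(3/7) + (6)·(1/7) = 0.
target 2: (-3)·(3/7) + (-4)·(3/7) + (-6)·(1/7) = -27/7.
target 3: (-3)·(3/7) + (-1)·(3/7) + (5)·(1/7) = -1.
The best pure response is target 1 with expected payoff 0.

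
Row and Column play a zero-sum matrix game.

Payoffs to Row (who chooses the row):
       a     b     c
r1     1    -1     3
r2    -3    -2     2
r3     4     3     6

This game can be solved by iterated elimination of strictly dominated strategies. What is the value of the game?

Row r2 is strictly dominated by row r1 (1>-3, -1>-2, 3>2); eliminate r2.
Row r1 is strictly dominated by row r3 (4>1, 3>-1, 6>3); eliminate r1.
Column a is strictly dominated by b for Column (3<4); eliminate a.
Column c is strictly dominated by b for Column (3<6); eliminate c.
Only (r3, b) remains, with payoff 3.

3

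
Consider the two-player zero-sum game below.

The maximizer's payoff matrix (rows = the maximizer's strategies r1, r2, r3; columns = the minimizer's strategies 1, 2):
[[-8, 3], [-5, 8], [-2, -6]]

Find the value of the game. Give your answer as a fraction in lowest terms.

Row r1 is strictly dominated by row r2, so the maximizer never plays it.
The remaining 2×2 game on (r2, r3) × (1, 2) has no saddle point. Let the maximizer play r2 with probability p; indifference gives −5p − 2(1−p) = 8p − 6(1−p), so p = 4/17.
Similarly the minimizer's optimal q on 1 is 14/17, and the value is -5·(14/17) + (8)·(3/17) = -46/17.

-46/17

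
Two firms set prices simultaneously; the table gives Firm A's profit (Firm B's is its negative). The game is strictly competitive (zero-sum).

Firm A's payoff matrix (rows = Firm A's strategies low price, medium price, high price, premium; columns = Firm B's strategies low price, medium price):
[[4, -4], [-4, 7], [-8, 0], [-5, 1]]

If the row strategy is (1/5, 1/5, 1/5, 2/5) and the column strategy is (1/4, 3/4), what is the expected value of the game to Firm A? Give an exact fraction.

-3/20

Against (1/4, 3/4), each row's expected payoff is low price: -2; medium price: 17/4; high price: -2; premium: -1/2.
Taking the (1/5, 1/5, 1/5, 2/5)-weighted average: (1/5)·(-2) + (1/5)·(17/4) + (1/5)·(-2) + (2/5)·(-1/2) = -3/20.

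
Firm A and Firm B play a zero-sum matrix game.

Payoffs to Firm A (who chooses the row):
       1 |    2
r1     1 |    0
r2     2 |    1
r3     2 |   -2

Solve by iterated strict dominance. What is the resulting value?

Column 1 is strictly dominated by 2 for Firm B (0<1, 1<2, -2<2); eliminate 1.
Row r1 is strictly dominated by row r2 (1>0); eliminate r1.
Row r3 is strictly dominated by row r2 (1>-2); eliminate r3.
Only (r2, 2) remains, with payoff 1.

1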